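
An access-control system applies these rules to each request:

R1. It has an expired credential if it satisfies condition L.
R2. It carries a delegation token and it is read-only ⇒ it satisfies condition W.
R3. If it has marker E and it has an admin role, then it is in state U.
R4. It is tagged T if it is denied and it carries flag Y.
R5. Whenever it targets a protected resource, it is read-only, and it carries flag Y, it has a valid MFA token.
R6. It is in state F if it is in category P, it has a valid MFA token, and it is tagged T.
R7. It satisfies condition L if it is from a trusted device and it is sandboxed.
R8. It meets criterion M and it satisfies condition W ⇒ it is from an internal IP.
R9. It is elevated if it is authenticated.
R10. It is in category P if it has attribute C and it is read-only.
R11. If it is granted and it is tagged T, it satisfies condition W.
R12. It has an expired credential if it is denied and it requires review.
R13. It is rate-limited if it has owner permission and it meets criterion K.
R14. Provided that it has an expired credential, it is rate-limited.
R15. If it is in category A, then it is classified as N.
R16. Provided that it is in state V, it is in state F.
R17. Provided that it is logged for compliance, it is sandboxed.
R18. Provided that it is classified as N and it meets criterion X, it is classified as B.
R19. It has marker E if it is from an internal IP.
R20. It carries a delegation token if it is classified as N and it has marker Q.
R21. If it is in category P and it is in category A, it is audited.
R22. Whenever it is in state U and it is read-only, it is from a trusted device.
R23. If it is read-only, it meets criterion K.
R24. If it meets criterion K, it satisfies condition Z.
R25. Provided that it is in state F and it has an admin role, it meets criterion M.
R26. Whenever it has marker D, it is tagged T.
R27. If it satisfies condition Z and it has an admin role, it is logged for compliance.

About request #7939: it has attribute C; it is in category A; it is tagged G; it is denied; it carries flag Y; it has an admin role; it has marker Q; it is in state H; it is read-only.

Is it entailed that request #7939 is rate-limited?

Forward chaining from the given facts derives: is tagged T, is in category P, is classified as N, carries a delegation token, is audited, meets criterion K, satisfies condition Z, is logged for compliance, satisfies condition W, is sandboxed.
Rules concluding "it is rate-limited": R13 needs "it has owner permission"; R14 needs "it has an expired credential" — none of these are established.

No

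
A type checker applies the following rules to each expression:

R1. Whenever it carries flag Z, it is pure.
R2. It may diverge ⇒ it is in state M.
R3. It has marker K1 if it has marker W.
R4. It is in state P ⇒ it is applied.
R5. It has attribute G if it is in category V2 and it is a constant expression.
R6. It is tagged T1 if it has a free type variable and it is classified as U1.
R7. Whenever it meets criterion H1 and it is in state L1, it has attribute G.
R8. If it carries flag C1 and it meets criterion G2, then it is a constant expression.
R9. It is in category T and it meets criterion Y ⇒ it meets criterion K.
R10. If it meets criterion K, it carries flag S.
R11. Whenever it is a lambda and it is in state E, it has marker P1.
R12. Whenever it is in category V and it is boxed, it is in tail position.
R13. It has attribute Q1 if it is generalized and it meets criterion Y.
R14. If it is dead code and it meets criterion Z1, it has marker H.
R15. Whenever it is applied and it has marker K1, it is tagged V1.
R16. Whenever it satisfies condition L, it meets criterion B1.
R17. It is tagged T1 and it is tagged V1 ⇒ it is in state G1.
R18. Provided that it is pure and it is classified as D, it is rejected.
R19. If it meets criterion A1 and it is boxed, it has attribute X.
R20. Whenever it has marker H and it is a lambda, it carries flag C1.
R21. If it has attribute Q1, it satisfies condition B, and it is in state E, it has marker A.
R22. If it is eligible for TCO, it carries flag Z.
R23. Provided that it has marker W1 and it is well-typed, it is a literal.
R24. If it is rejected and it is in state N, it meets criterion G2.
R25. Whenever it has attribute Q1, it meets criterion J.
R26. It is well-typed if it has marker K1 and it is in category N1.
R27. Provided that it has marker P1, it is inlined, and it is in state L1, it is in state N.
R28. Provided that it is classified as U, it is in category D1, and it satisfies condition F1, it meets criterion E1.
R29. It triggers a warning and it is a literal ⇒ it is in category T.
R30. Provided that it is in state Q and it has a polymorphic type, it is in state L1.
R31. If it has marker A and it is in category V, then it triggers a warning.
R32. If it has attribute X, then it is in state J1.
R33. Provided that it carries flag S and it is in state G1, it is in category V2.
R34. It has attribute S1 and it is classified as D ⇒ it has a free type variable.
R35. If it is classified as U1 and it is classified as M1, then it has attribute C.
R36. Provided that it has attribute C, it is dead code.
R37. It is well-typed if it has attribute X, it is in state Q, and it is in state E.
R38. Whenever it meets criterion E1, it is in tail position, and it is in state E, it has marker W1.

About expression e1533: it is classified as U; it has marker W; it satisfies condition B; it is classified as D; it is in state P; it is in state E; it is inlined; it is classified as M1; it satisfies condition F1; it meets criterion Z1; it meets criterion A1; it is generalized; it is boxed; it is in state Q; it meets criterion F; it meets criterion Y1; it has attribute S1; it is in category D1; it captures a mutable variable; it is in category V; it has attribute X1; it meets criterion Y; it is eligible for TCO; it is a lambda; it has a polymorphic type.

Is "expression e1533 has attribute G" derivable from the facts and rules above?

No

Forward chaining from the given facts derives: has marker K1, is applied, has marker P1, is in tail position, has attribute Q1, is tagged V1, has attribute X, has marker A, carries flag Z, meets criterion J, meets criterion E1, is in state L1, triggers a warning, is in state J1, has a free type variable, is well-typed, has marker W1, is pure, is rejected, is a literal, is in state N, is in category T, meets criterion K, carries flag S, meets criterion G2.
Rules concluding "it has attribute G": R5 needs "it is in category V2"; R7 needs "it meets criterion H1" — none of these are established.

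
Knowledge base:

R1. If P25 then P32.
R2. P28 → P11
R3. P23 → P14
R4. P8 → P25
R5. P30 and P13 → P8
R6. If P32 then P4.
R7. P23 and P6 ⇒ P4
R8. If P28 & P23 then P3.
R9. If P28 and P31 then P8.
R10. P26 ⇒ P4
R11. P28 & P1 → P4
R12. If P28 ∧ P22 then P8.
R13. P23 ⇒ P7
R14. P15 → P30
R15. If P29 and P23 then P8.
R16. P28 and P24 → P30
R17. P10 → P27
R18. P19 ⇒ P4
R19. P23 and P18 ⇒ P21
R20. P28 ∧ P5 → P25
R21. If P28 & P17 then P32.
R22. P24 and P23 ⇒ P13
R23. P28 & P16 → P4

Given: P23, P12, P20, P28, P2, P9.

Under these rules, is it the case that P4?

Forward chaining from the given facts derives: P11, P14, P3, P7.
Rules concluding P4: R6 needs P32; R7 needs P6; R10 needs P26; R11 needs P1; R18 needs P19; R23 needs P16 — none of these are established.

No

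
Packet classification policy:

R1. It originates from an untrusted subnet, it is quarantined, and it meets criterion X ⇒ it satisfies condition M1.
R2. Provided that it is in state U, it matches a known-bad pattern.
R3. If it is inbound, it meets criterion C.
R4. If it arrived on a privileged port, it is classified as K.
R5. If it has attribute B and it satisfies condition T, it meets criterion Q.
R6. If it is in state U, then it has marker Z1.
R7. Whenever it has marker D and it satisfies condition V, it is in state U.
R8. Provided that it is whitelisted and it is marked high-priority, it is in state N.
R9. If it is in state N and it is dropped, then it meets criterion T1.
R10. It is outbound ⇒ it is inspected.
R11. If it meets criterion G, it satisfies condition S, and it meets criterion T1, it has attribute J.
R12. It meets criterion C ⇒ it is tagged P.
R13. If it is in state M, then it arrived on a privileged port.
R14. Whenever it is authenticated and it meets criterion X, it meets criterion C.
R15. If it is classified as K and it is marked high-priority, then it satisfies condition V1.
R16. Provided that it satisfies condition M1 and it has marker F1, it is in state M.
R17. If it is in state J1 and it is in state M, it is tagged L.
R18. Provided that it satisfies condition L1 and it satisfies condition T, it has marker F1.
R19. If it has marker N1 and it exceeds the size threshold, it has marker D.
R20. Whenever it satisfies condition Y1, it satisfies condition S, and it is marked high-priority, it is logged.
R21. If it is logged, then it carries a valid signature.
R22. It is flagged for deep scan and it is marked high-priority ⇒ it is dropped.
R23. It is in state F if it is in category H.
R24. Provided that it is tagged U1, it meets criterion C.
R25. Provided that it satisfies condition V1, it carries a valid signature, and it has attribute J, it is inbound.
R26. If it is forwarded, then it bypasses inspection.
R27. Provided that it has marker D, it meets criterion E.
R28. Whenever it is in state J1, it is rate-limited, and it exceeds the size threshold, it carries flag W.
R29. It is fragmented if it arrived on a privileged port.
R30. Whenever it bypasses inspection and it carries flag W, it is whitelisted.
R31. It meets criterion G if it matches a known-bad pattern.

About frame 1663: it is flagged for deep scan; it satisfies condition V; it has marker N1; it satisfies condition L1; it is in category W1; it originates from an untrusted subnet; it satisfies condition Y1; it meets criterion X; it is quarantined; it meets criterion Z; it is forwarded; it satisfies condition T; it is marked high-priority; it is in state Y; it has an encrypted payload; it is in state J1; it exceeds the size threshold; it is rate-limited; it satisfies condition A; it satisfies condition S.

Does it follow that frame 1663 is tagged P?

By R1 (it originates from an untrusted subnet, it is quarantined, it meets criterion X): it satisfies condition M1.
By R18 (it satisfies condition L1, it satisfies condition T): it has marker F1.
By R19 (it has marker N1, it exceeds the size threshold): it has marker D.
By R20 (it satisfies condition Y1, it satisfies condition S, it is marked high-priority): it is logged.
By R21 (it is logged): it carries a valid signature.
By R22 (it is flagged for deep scan, it is marked high-priority): it is dropped.
By R26 (it is forwarded): it bypasses inspection.
By R28 (it is in state J1, it is rate-limited, it exceeds the size threshold): it carries flag W.
By R30 (it bypasses inspection, it carries flag W): it is whitelisted.
By R7 (it has marker D, it satisfies condition V): it is in state U.
By R8 (it is whitelisted, it is marked high-priority): it is in state N.
By R9 (it is in state N, it is dropped): it meets criterion T1.
By R16 (it satisfies condition M1, it has marker F1): it is in state M.
By R2 (it is in state U): it matches a known-bad pattern.
By R13 (it is in state M): it arrived on a privileged port.
By R31 (it matches a known-bad pattern): it meets criterion G.
By R4 (it arrived on a privileged port): it is classified as K.
By R11 (it meets criterion G, it satisfies condition S, it meets criterion T1): it has attribute J.
By R15 (it is classified as K, it is marked high-priority): it satisfies condition V1.
By R25 (it satisfies condition V1, it carries a valid signature, it has attribute J): it is inbound.
By R3 (it is inbound): it meets criterion C.
By R12 (it meets criterion C): it is tagged P.

Yes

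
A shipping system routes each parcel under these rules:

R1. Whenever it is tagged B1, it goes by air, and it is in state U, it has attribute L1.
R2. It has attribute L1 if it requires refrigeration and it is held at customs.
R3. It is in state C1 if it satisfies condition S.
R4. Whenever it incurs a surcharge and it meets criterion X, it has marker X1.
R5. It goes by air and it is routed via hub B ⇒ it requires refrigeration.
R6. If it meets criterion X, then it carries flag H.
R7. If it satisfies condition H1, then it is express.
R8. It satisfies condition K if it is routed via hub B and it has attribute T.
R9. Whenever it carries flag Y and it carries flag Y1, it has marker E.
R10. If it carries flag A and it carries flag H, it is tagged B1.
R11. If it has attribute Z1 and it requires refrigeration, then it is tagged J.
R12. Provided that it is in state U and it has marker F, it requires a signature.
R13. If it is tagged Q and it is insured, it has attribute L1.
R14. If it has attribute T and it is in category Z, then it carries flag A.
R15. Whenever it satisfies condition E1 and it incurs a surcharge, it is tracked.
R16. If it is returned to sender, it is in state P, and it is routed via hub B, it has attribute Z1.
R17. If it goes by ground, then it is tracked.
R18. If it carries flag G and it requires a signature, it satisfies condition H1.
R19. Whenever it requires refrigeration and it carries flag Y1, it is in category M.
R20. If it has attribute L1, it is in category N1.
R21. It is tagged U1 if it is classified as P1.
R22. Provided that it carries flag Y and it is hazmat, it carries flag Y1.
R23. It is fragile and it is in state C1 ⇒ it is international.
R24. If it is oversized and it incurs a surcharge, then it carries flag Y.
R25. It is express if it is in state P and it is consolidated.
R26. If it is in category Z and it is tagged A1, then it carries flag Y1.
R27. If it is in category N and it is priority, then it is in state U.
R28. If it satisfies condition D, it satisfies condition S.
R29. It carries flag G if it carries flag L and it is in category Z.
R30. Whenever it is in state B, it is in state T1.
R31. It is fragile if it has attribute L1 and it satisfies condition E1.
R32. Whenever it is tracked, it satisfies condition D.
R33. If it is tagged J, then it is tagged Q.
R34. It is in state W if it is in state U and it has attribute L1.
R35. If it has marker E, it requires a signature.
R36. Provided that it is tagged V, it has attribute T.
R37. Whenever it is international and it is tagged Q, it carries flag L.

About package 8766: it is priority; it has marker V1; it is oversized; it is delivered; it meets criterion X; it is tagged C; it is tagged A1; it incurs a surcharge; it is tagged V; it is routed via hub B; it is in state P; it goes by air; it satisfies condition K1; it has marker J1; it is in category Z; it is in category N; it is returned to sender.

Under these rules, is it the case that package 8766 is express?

No

Forward chaining from the given facts derives: has marker X1, requires refrigeration, carries flag H, has attribute Z1, carries flag Y, carries flag Y1, is in state U, has attribute T, satisfies condition K, has marker E, is tagged J, carries flag A, is in category M, is tagged Q, requires a signature, is tagged B1, has attribute L1, is in category N1, is in state W.
Rules concluding "it is express": R7 needs "it satisfies condition H1"; R25 needs "it is consolidated" — none of these are established.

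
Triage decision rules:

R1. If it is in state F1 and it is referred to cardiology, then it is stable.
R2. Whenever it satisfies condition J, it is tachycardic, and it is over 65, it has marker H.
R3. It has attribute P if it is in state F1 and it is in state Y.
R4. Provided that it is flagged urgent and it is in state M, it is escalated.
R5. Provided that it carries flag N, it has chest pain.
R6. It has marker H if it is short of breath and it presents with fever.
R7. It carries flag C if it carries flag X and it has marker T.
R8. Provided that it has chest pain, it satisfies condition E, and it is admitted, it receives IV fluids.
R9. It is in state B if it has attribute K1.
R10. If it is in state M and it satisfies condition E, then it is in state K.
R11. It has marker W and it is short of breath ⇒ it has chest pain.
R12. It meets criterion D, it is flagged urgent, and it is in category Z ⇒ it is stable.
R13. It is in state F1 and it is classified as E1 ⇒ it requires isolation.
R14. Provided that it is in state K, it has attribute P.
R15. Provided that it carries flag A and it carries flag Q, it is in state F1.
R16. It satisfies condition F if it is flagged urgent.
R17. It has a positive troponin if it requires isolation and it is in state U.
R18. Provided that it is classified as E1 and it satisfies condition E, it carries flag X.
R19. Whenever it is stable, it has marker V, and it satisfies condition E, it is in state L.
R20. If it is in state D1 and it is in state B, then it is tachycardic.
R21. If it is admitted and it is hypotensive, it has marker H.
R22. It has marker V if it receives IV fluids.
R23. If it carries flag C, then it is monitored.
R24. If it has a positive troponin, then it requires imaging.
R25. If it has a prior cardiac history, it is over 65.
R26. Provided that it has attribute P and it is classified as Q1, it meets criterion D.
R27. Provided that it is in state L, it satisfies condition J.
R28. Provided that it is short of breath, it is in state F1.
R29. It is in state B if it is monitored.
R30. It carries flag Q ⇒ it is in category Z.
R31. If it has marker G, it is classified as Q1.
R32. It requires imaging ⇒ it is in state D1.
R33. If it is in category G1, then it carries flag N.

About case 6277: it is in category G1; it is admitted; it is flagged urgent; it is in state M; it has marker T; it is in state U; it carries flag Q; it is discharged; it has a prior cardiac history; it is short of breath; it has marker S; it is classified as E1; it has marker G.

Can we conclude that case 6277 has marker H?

Forward chaining from the given facts derives: is escalated, satisfies condition F, is over 65, is in state F1, is in category Z, is classified as Q1, carries flag N, has chest pain, requires isolation, has a positive troponin, requires imaging, is in state D1.
Rules concluding "it has marker H": R2 needs "it satisfies condition J"; R6 needs "it presents with fever"; R21 needs "it is hypotensive" — none of these are established.

No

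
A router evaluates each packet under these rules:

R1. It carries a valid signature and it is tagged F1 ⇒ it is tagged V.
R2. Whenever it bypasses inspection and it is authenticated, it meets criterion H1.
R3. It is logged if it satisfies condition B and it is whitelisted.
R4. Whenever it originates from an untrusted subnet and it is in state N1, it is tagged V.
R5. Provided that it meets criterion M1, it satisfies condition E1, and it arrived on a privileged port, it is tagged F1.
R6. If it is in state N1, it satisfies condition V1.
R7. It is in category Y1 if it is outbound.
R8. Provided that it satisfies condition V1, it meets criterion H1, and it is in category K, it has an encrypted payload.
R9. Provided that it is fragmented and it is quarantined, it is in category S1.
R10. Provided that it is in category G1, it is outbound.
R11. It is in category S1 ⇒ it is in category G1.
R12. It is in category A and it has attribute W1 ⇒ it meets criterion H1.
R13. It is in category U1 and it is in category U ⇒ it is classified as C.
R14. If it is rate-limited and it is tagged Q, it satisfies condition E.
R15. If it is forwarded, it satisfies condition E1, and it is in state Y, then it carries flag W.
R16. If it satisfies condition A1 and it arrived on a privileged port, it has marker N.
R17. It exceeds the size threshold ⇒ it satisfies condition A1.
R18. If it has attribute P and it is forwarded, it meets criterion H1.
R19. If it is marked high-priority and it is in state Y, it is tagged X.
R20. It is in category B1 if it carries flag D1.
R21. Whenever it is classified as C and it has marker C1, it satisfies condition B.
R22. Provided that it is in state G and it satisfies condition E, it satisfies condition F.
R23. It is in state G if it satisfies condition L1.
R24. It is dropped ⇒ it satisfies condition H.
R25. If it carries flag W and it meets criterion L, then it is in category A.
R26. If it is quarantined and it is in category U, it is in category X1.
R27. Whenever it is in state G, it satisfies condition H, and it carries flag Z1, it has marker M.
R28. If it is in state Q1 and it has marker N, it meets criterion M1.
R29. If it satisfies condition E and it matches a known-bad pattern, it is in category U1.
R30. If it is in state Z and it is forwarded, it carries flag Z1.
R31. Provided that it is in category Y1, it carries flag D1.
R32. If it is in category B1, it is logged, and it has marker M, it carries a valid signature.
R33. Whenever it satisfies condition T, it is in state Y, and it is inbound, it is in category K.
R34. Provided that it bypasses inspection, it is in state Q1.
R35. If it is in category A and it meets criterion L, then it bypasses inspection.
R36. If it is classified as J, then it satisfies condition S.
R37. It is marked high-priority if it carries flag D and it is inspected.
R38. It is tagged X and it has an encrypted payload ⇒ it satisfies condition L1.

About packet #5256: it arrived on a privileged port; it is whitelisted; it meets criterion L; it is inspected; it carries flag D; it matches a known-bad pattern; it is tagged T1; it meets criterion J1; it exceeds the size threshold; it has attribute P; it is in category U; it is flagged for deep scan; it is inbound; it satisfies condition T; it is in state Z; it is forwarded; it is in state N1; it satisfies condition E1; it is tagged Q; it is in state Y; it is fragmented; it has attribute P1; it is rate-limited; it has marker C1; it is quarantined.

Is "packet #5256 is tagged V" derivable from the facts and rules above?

Forward chaining from the given facts derives: satisfies condition V1, is in category S1, is in category G1, satisfies condition E, carries flag W, satisfies condition A1, meets criterion H1, is in category A, is in category X1, is in category U1, carries flag Z1, is in category K, bypasses inspection, is marked high-priority, has an encrypted payload, is outbound, is classified as C, has marker N, is tagged X, satisfies condition B, is in state Q1, satisfies condition L1, is logged, is in category Y1, is in state G, meets criterion M1, carries flag D1, is tagged F1, is in category B1, satisfies condition F.
Rules concluding "it is tagged V": R1 needs "it carries a valid signature"; R4 needs "it originates from an untrusted subnet" — none of these are established.

No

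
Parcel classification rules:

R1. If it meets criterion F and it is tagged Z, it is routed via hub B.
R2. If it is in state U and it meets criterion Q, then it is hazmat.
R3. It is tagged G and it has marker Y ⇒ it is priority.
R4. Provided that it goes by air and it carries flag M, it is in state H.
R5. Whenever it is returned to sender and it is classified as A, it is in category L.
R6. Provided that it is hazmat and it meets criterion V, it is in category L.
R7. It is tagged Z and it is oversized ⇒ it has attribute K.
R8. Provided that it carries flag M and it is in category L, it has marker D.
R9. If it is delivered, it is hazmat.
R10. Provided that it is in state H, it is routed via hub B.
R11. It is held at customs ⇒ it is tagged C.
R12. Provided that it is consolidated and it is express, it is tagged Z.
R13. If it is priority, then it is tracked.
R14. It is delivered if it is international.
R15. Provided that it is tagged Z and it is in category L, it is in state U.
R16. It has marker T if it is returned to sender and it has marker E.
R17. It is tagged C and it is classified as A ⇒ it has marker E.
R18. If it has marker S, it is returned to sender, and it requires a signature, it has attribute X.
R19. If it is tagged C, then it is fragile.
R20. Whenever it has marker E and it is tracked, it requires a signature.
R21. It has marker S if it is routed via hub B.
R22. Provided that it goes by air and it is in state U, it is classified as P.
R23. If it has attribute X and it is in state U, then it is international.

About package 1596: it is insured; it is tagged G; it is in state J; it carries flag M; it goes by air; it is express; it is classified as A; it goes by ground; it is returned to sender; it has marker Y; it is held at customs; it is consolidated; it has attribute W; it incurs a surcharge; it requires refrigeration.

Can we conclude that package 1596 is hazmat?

Yes

By R3 (it is tagged G, it has marker Y): it is priority.
By R4 (it goes by air, it carries flag M): it is in state H.
By R5 (it is returned to sender, it is classified as A): it is in category L.
By R10 (it is in state H): it is routed via hub B.
By R11 (it is held at customs): it is tagged C.
By R12 (it is consolidated, it is express): it is tagged Z.
By R13 (it is priority): it is tracked.
By R15 (it is tagged Z, it is in category L): it is in state U.
By R17 (it is tagged C, it is classified as A): it has marker E.
By R20 (it has marker E, it is tracked): it requires a signature.
By R21 (it is routed via hub B): it has marker S.
By R18 (it has marker S, it is returned to sender, it requires a signature): it has attribute X.
By R23 (it has attribute X, it is in state U): it is international.
By R14 (it is international): it is delivered.
By R9 (it is delivered): it is hazmat.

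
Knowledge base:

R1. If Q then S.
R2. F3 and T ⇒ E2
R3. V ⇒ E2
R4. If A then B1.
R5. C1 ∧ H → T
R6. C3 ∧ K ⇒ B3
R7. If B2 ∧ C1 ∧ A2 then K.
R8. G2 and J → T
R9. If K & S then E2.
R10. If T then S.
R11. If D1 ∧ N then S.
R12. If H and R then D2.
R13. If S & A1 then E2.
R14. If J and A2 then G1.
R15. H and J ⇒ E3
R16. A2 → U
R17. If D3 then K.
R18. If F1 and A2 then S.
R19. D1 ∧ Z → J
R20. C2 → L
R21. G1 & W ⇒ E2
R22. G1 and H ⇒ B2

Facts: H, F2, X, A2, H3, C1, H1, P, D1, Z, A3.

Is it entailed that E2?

T  (by R5: C1, H)
S  (by R10: T)
J  (by R19: D1, Z)
G1  (by R14: J, A2)
B2  (by R22: G1, H)
K  (by R7: B2, C1, A2)
E2  (by R9: K, S)

Yes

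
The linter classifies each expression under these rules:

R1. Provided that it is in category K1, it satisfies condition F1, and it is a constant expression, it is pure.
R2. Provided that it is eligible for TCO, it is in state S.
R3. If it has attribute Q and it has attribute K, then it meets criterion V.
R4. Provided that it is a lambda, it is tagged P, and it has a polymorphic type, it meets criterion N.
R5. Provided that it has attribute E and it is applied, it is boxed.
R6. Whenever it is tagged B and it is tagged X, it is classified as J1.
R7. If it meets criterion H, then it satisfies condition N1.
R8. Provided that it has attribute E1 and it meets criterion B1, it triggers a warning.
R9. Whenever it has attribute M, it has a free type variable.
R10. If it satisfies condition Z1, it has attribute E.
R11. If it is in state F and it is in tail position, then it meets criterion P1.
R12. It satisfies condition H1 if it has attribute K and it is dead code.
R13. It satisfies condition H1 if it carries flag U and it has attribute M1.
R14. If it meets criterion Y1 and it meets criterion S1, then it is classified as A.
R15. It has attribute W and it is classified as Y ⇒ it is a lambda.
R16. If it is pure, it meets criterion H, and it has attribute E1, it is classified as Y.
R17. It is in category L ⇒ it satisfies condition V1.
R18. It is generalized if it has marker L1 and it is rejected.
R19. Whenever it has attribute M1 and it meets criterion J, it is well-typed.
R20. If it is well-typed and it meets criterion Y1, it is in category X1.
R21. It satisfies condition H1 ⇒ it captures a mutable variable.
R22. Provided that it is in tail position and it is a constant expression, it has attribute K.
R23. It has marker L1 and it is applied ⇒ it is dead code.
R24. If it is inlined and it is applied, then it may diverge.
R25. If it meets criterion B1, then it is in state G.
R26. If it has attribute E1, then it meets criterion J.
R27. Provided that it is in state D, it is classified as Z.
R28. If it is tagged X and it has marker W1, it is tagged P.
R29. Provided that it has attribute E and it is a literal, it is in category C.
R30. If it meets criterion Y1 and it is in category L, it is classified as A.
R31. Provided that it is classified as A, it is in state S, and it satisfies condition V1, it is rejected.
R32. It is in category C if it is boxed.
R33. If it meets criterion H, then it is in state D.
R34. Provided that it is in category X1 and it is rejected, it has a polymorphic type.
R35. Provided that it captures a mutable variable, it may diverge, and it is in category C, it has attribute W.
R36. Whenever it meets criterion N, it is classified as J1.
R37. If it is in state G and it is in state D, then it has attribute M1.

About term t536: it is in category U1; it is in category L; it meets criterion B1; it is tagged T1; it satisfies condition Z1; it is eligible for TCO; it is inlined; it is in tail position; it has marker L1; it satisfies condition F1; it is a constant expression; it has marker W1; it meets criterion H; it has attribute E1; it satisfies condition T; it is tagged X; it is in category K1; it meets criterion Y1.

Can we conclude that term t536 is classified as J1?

No

Forward chaining from the given facts derives: is pure, is in state S, satisfies condition N1, triggers a warning, has attribute E, is classified as Y, satisfies condition V1, has attribute K, is in state G, meets criterion J, is tagged P, is classified as A, is rejected, is in state D, has attribute M1, is generalized, is well-typed, is in category X1, is classified as Z, has a polymorphic type.
Rules concluding "it is classified as J1": R6 needs "it is tagged B"; R36 needs "it meets criterion N" — none of these are established.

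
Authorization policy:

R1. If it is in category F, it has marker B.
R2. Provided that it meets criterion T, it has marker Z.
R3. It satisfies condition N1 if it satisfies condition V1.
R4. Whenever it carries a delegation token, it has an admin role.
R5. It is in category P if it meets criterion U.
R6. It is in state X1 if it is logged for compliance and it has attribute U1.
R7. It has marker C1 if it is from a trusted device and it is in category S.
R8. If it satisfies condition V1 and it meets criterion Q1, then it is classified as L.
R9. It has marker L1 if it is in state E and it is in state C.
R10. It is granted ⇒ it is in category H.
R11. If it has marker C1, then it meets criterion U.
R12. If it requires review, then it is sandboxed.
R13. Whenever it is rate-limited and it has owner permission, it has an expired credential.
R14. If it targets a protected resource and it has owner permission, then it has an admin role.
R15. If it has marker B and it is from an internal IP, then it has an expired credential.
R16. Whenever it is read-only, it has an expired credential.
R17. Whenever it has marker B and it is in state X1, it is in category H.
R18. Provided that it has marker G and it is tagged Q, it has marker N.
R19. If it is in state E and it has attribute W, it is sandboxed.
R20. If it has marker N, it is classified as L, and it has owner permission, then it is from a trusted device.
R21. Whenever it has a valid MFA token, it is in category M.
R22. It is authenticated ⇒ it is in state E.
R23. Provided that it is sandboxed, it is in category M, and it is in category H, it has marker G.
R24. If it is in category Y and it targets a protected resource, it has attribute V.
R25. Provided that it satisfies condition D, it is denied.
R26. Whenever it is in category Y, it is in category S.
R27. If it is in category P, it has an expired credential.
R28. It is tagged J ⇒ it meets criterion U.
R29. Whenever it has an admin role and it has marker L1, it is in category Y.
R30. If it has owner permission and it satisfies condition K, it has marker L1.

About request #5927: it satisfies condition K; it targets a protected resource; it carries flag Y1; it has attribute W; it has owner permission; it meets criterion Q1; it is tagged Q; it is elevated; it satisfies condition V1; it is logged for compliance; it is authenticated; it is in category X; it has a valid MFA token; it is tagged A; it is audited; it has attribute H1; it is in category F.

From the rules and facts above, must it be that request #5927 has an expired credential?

No

Forward chaining from the given facts derives: has marker B, satisfies condition N1, is classified as L, has an admin role, is in category M, is in state E, has marker L1, is sandboxed, is in category Y, has attribute V, is in category S.
Rules concluding "it has an expired credential": R13 needs "it is rate-limited"; R15 needs "it is from an internal IP"; R16 needs "it is read-only"; R27 needs "it is in category P" — none of these are established.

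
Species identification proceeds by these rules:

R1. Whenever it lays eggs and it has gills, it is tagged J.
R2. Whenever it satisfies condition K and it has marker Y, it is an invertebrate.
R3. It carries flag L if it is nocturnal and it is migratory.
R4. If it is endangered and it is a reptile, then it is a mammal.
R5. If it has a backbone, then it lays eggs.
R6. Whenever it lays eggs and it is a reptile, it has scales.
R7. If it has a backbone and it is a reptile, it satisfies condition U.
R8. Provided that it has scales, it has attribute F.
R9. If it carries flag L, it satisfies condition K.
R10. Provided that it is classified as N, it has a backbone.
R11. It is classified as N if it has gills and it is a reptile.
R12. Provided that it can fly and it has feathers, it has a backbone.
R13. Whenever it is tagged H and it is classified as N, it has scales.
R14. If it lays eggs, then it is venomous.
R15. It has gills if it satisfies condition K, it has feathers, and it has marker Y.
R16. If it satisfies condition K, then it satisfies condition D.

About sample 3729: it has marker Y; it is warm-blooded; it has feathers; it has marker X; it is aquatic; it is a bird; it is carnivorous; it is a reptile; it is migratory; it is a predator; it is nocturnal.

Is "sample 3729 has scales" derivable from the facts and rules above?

By R3 (it is nocturnal, it is migratory): it carries flag L.
By R9 (it carries flag L): it satisfies condition K.
By R15 (it satisfies condition K, it has feathers, it has marker Y): it has gills.
By R11 (it has gills, it is a reptile): it is classified as N.
By R10 (it is classified as N): it has a backbone.
By R5 (it has a backbone): it lays eggs.
By R6 (it lays eggs, it is a reptile): it has scales.

Yes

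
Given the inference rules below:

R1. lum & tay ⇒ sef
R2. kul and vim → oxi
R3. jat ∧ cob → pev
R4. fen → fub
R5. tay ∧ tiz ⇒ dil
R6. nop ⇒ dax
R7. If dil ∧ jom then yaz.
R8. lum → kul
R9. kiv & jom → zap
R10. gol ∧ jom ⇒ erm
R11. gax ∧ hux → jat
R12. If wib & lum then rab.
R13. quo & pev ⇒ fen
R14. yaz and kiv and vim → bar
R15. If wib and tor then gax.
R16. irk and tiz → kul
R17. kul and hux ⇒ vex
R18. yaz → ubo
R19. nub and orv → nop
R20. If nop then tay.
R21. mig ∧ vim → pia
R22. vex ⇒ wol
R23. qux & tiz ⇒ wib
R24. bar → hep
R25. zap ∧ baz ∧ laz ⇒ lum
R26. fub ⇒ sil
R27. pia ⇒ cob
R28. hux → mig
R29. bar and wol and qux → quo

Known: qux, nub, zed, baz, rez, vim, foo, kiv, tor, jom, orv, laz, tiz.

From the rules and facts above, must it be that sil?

Forward chaining from the given facts derives: zap, nop, tay, wib, lum, sef, dil, dax, yaz, kul, rab, bar, gax, ubo, hep, oxi.
The only rule concluding sil is R26, which needs fub; that is never established.

No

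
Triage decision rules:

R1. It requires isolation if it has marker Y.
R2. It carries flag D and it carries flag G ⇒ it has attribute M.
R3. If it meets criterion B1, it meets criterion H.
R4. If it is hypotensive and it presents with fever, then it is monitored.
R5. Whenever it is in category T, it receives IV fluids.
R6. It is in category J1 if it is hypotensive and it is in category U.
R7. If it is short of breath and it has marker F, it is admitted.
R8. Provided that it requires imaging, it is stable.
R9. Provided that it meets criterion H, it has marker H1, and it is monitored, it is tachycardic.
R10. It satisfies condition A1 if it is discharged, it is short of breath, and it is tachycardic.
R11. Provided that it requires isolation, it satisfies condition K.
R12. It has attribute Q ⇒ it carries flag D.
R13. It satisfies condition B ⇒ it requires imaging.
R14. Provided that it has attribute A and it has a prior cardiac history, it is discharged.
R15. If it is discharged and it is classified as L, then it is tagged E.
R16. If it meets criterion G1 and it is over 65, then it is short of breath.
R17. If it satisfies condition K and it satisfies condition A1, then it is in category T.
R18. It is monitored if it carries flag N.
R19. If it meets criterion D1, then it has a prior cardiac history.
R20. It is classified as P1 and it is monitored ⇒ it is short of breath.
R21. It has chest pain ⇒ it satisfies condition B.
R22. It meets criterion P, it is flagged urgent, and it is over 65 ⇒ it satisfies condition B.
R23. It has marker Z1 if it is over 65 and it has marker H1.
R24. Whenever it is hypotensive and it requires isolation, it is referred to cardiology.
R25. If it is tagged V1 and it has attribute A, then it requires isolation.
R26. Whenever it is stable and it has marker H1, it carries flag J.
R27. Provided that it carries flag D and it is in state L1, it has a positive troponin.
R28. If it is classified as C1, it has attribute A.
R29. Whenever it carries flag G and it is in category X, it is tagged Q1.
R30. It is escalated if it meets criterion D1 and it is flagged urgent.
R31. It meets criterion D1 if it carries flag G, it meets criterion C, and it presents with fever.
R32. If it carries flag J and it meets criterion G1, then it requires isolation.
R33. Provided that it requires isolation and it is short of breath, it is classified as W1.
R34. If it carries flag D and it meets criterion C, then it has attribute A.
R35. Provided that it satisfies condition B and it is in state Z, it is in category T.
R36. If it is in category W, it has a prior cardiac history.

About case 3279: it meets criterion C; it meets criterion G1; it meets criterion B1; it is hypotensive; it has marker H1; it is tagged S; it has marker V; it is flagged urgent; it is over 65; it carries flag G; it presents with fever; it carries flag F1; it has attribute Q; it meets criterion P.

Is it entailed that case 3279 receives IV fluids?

By R3 (it meets criterion B1): it meets criterion H.
By R4 (it is hypotensive, it presents with fever): it is monitored.
By R9 (it meets criterion H, it has marker H1, it is monitored): it is tachycardic.
By R12 (it has attribute Q): it carries flag D.
By R16 (it meets criterion G1, it is over 65): it is short of breath.
By R22 (it meets criterion P, it is flagged urgent, it is over 65): it satisfies condition B.
By R31 (it carries flag G, it meets criterion C, it presents with fever): it meets criterion D1.
By R34 (it carries flag D, it meets criterion C): it has attribute A.
By R13 (it satisfies condition B): it requires imaging.
By R19 (it meets criterion D1): it has a prior cardiac history.
By R8 (it requires imaging): it is stable.
By R14 (it has attribute A, it has a prior cardiac history): it is discharged.
By R26 (it is stable, it has marker H1): it carries flag J.
By R32 (it carries flag J, it meets criterion G1): it requires isolation.
By R10 (it is discharged, it is short of breath, it is tachycardic): it satisfies condition A1.
By R11 (it requires isolation): it satisfies condition K.
By R17 (it satisfies condition K, it satisfies condition A1): it is in category T.
By R5 (it is in category T): it receives IV fluids.

Yes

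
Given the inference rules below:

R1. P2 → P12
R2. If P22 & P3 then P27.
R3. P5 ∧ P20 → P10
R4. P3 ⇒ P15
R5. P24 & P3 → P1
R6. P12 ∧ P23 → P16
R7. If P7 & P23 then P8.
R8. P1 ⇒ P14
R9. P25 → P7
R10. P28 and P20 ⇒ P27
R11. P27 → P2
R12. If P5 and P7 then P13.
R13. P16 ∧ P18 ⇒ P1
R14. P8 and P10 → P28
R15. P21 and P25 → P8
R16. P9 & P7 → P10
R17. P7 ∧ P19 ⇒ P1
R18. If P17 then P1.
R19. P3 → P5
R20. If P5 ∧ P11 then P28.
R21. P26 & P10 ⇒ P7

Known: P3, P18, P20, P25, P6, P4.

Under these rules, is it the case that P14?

No

Forward chaining from the given facts derives: P15, P7, P5, P10, P13.
The only rule concluding P14 is R8, which needs P1; that is never established.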